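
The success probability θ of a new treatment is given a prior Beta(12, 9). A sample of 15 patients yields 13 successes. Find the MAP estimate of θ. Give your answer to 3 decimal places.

θ̂_MAP = 0.706

Prior: Beta(12, 9).
Data: 13 successes in 15 trials. The binomial likelihood contributes θ^13(1−θ)^2, so the posterior is Beta(12+13, 9+2) = Beta(25, 11).
For Beta(a, b) with a, b > 1 the mode is (a−1)/(a+b−2) = 24/34 ≈ 0.706.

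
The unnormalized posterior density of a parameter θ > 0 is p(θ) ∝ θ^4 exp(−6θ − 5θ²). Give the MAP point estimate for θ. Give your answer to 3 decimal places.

ℓ'(θ) = 4/θ − 6 − 10θ. Setting this to zero and multiplying by θ: 10θ² + 6θ − 4 = 0.
θ = (−6 + √(6² + 4·10·4)) / (2·10) = (−6 + √196) / 20 = (−6 + 14)/20 = 2/5.
ℓ''(θ) = −4/θ² − 10 < 0, confirming a maximum.

θ̂_MAP = 0.400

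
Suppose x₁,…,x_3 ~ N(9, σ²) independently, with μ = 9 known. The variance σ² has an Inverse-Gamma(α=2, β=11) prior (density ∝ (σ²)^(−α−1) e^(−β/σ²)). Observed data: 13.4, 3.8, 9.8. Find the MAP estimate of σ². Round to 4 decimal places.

Sum of squared deviations about the known mean: SS = (13.4−9)² + (3.8−9)² + (9.8−9)² = 47.04.
The Normal likelihood contributes (σ²)^(−n/2) exp(−SS/(2σ²)), so the posterior is Inverse-Gamma(α + n/2, β + SS/2) = Inverse-Gamma(3.5, 34.52).
The mode of Inverse-Gamma(a, b) is b/(a+1) = 34.52/4.5 ≈ 7.6711.

σ̂²_MAP = 7.6711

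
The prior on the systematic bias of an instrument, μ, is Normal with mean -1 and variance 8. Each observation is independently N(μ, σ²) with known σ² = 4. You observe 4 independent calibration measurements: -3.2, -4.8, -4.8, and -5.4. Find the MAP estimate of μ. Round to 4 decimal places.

μ̂_MAP = -4.1556

n = 4; x̄ = ((-3.2) + (-4.8) + (-4.8) + (-5.4))/4 = -18.2/4 = -4.55.
For a Normal prior and Normal likelihood with known variance, the posterior is Normal; its mode equals its mean, the precision-weighted average.
Prior precision 1/σ₀² = 1/8 = 0.125; data precision n/σ² = 4/4 = 1.
μ̂ = (0.125·(-1) + 1·(-4.55)) / (0.125 + 1) = (-4.675)/1.125 = -187/45 ≈ -4.1556.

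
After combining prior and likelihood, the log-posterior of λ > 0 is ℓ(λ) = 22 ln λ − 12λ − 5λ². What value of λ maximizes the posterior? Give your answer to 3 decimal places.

ℓ'(λ) = 22/λ − 12 − 10λ. Setting this to zero and multiplying by λ: 10λ² + 12λ − 22 = 0.
λ = (−12 + √(12² + 4·10·22)) / (2·10) = (−12 + √1024) / 20 = (−12 + 32)/20 = 1.
ℓ''(λ) = −22/λ² − 10 < 0, confirming a maximum.

λ̂_MAP = 1.000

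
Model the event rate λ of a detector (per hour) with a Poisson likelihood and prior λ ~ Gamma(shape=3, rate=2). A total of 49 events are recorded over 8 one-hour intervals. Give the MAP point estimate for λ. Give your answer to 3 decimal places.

Σxᵢ = 49, n = 8.
Posterior ∝ λ^2e^(−2λ) · λ^49e^(−8λ) = λ^51e^(−10λ), i.e. Gamma(shape=52, rate=10).
The mode of a Gamma(a, b) with a ≥ 1 (shape–rate) is (a−1)/b = 51/10 ≈ 5.100.

λ̂_MAP = 5.100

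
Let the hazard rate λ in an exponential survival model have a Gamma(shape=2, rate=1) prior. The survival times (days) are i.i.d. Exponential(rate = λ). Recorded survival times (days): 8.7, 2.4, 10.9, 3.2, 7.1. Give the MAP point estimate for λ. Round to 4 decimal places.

The Exponential(rate=λ) likelihood is ∝ λ^n e^(−λΣtᵢ). Here n = 5 and Σtᵢ = 8.7 + 2.4 + 10.9 + 3.2 + 7.1 = 32.3.
Posterior ∝ λe^(−1λ) · λ^5e^(−32.3λ) = λ^6e^(−33.3λ), i.e. Gamma(7, 33.3).
Mode = (a−1)/b = 6/33.3 ≈ 0.1802.

λ̂_MAP = 0.1802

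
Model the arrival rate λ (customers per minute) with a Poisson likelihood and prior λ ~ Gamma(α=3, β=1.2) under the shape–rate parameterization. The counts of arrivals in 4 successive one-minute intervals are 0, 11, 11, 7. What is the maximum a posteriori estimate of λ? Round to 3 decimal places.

λ̂_MAP = 5.962

Σxᵢ = 0+11+11+7 = 29, with n = 4.
Posterior ∝ λ^2e^(−1.2λ) · λ^29e^(−4λ) = λ^31e^(−5.2λ), i.e. Gamma(shape=32, rate=5.2).
The mode of a Gamma(a, b) with a ≥ 1 (shape–rate) is (a−1)/b = 31/5.2 ≈ 5.962.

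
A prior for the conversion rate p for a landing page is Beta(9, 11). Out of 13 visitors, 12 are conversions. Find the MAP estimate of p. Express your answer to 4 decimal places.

p̂_MAP = 0.6452

Prior: Beta(9, 11).
Data: 12 successes in 13 trials. The binomial likelihood contributes p^12(1−p)^1, so the posterior is Beta(9+12, 11+1) = Beta(21, 12).
For Beta(a, b) with a, b > 1 the mode is (a−1)/(a+b−2) = 20/31 ≈ 0.6452.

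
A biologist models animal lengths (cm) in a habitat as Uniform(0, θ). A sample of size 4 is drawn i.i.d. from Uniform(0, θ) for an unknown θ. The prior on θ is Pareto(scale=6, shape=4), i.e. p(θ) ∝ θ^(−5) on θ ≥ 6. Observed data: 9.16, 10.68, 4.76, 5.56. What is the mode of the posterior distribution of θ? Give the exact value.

θ̂_MAP = 10.68

The Uniform(0, θ) likelihood is θ^(−n) for θ ≥ max(xᵢ), zero otherwise. Here max(xᵢ) = 10.68.
Posterior ∝ θ^(−5) · θ^(−4) = θ^(−9) on θ ≥ max(6, 10.68) = 10.68.
This density is strictly decreasing in θ, so the posterior mode lies at the lower boundary of the support.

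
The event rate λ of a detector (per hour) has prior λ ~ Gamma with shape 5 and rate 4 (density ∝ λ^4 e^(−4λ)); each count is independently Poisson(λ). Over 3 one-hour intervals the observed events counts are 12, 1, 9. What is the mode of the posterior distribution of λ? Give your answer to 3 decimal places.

Σxᵢ = 12+1+9 = 22, with n = 3.
Posterior ∝ λ^4e^(−4λ) · λ^22e^(−3λ) = λ^26e^(−7λ), i.e. Gamma(shape=27, rate=7).
The mode of a Gamma(a, b) with a ≥ 1 (shape–rate) is (a−1)/b = 26/7 ≈ 3.714.

λ̂_MAP = 3.714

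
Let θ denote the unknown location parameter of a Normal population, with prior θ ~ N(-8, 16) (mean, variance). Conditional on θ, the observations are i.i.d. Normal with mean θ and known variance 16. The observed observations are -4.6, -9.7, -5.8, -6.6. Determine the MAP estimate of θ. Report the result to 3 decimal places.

n = 4; x̄ = ((-4.6) + (-9.7) + (-5.8) + (-6.6))/4 = -26.7/4 = -6.675.
For a Normal prior and Normal likelihood with known variance, the posterior is Normal; its mode equals its mean, the precision-weighted average.
Prior precision 1/σ₀² = 1/16 = 0.0625; data precision n/σ² = 4/16 = 0.25.
θ̂ = (0.0625·(-8) + 0.25·(-6.675)) / (0.0625 + 0.25) = (-2.16875)/0.3125 = -6.940.

θ̂_MAP = -6.940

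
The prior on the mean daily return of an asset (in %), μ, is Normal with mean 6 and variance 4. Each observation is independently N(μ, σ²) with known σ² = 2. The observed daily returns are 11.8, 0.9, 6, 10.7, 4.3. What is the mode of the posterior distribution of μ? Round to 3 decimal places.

μ̂_MAP = 6.673

n = 5; x̄ = (11.8 + 0.9 + 6 + 10.7 + 4.3)/5 = 33.7/5 = 6.74.
For a Normal prior and Normal likelihood with known variance, the posterior is Normal; its mode equals its mean, the precision-weighted average.
Prior precision 1/σ₀² = 1/4 = 0.25; data precision n/σ² = 5/2 = 2.5.
μ̂ = (0.25·6 + 2.5·6.74) / (0.25 + 2.5) = 18.35/2.75 = 367/55 ≈ 6.673.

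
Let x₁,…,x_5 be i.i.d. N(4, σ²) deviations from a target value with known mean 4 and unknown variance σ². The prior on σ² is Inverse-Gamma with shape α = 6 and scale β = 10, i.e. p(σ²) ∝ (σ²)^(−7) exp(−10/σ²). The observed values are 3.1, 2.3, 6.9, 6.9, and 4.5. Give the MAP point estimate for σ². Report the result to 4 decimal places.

σ̂²_MAP = 2.1458

Sum of squared deviations about the known mean: SS = (3.1−4)² + (2.3−4)² + (6.9−4)² + (6.9−4)² + (4.5−4)² = 20.77.
The Normal likelihood contributes (σ²)^(−n/2) exp(−SS/(2σ²)), so the posterior is Inverse-Gamma(α + n/2, β + SS/2) = Inverse-Gamma(8.5, 20.385).
The mode of Inverse-Gamma(a, b) is b/(a+1) = 20.385/9.5 ≈ 2.1458.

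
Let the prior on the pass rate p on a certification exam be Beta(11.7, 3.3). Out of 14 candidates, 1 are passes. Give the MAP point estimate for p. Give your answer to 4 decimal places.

p̂_MAP = 0.4333

Prior: Beta(11.7, 3.3).
Data: 1 success in 14 trials. The binomial likelihood contributes p(1−p)^13, so the posterior is Beta(11.7+1, 3.3+13) = Beta(12.7, 16.3).
For Beta(a, b) with a, b > 1 the mode is (a−1)/(a+b−2) = 11.7/27 ≈ 0.4333.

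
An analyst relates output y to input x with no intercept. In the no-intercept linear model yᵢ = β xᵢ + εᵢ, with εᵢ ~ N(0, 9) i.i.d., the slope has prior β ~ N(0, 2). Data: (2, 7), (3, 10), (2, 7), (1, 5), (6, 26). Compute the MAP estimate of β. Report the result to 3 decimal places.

log p(β | y) = −Σ(yᵢ − βxᵢ)²/(2·9) − β²/(2·2) + const.
Setting the derivative to zero: Σxᵢ(yᵢ − βxᵢ)/9 − β/2 = 0, so β = Σxᵢyᵢ / (Σxᵢ² + σ²/τ²).
Σxᵢyᵢ = 2·7 + 3·10 + 2·7 + 1·5 + 6·26 = 219; Σxᵢ² = 54; σ²/τ² = 4.5.
β̂_MAP = 219 / (54 + 4.5) = 219/58.5 ≈ 3.744.

β̂_MAP = 3.744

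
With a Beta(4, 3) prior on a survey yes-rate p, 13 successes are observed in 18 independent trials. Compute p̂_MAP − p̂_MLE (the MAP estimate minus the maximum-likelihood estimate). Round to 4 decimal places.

MAP − MLE = -0.0266

Posterior is Beta(17, 8); MAP = (17−1)/(25−2) = 16/23 ≈ 0.69565.
MLE ignores the prior: p̂_MLE = k/n = 13/18 ≈ 0.72222.
Difference = 16/23 − 13/18 = -11/414 ≈ -0.0266.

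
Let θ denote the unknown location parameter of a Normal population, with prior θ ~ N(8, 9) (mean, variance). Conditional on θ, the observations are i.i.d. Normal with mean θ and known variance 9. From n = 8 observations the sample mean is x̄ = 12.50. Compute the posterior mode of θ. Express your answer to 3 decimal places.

n = 8, x̄ = 12.50.
For a Normal prior and Normal likelihood with known variance, the posterior is Normal; its mode equals its mean, the precision-weighted average.
Prior precision 1/σ₀² = 1/9; data precision n/σ² = 8/9.
θ̂ = ((1/9)·8 + (8/9)·12.5) / (1/9 + 8/9) = 12/1 = 12.000.

θ̂_MAP = 12.000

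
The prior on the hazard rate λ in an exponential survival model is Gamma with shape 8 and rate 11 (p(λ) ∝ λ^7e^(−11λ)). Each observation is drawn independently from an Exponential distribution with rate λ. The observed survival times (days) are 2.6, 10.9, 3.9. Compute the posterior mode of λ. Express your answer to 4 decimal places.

The Exponential(rate=λ) likelihood is ∝ λ^n e^(−λΣtᵢ). Here n = 3 and Σtᵢ = 2.6 + 10.9 + 3.9 = 17.4.
Posterior ∝ λ^7e^(−11λ) · λ^3e^(−17.4λ) = λ^10e^(−28.4λ), i.e. Gamma(11, 28.4).
Mode = (a−1)/b = 10/28.4 ≈ 0.3521.

λ̂_MAP = 0.3521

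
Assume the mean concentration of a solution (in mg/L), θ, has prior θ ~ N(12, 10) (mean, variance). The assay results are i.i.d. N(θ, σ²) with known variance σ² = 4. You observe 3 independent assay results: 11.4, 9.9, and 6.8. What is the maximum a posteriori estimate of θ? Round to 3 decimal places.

n = 3; x̄ = (11.4 + 9.9 + 6.8)/3 = 28.1/3 = 281/30 ≈ 9.3667.
For a Normal prior and Normal likelihood with known variance, the posterior is Normal; its mode equals its mean, the precision-weighted average.
Prior precision 1/σ₀² = 1/10 = 0.1; data precision n/σ² = 3/4 = 0.75.
θ̂ = (0.1·12 + 0.75·(281/30)) / (0.1 + 0.75) = 8.225/0.85 = 329/34 ≈ 9.676.

θ̂_MAP = 9.676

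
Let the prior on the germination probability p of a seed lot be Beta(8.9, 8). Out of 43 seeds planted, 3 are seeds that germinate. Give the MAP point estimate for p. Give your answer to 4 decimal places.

Prior: Beta(8.9, 8).
Data: 3 successes in 43 trials. The binomial likelihood contributes p^3(1−p)^40, so the posterior is Beta(8.9+3, 8+40) = Beta(11.9, 48).
For Beta(a, b) with a, b > 1 the mode is (a−1)/(a+b−2) = 10.9/57.9 ≈ 0.1883.

p̂_MAP = 0.1883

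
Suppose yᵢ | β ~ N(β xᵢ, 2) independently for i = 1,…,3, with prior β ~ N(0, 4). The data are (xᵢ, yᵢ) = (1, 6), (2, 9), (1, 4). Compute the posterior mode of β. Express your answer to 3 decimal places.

log p(β | y) = −Σ(yᵢ − βxᵢ)²/(2·2) − β²/(2·4) + const.
Setting the derivative to zero: Σxᵢ(yᵢ − βxᵢ)/2 − β/4 = 0, so β = Σxᵢyᵢ / (Σxᵢ² + σ²/τ²).
Σxᵢyᵢ = 1·6 + 2·9 + 1·4 = 28; Σxᵢ² = 6; σ²/τ² = 0.5.
β̂_MAP = 28 / (6 + 0.5) = 28/6.5 ≈ 4.308.

β̂_MAP = 4.308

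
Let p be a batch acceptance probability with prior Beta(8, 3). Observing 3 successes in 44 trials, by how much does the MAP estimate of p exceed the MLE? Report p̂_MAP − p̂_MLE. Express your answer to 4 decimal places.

Posterior is Beta(11, 44); MAP = (11−1)/(55−2) = 10/53 ≈ 0.18868.
MLE ignores the prior: p̂_MLE = k/n = 3/44 ≈ 0.06818.
Difference = 10/53 − 3/44 = 281/2332 ≈ 0.1205.

MAP − MLE = 0.1205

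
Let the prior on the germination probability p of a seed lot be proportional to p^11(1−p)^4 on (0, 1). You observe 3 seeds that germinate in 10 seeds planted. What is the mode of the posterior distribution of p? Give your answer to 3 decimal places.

p̂_MAP = 0.560

The prior density ∝ p^11(1−p)^4 is the kernel of Beta(12, 5).
Data: 3 successes in 10 trials. The binomial likelihood contributes p^3(1−p)^7, so the posterior is Beta(12+3, 5+7) = Beta(15, 12).
For Beta(a, b) with a, b > 1 the mode is (a−1)/(a+b−2) = 14/25 ≈ 0.560.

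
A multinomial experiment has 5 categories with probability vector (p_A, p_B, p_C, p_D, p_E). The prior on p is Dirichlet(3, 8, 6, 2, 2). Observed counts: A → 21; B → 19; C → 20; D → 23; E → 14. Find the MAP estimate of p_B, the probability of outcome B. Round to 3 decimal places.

MAP estimate of p_B = 0.230

The posterior is Dirichlet(αᵢ + nᵢ) = Dirichlet(24, 27, 26, 25, 16).
For a Dirichlet(a₁,…,a_K) with all aᵢ > 1, the mode has j-th component (aⱼ − 1)/(Σaᵢ − K).
Here Σaᵢ = 118 and K = 5, so p_B = (27 − 1)/(118 − 5) = 26/113 ≈ 0.230.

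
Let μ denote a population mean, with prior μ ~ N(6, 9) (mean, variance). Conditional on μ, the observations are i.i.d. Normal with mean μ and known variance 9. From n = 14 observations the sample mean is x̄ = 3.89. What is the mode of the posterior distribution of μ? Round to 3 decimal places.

n = 14, x̄ = 3.89.
For a Normal prior and Normal likelihood with known variance, the posterior is Normal; its mode equals its mean, the precision-weighted average.
Prior precision 1/σ₀² = 1/9; data precision n/σ² = 14/9.
μ̂ = ((1/9)·6 + (14/9)·3.89) / (1/9 + 14/9) = (3023/450)/(5/3) = 3023/750 ≈ 4.031.

μ̂_MAP = 4.031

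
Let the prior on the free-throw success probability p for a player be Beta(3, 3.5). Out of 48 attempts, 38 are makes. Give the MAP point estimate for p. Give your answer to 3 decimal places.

Prior: Beta(3, 3.5).
Data: 38 successes in 48 trials. The binomial likelihood contributes p^38(1−p)^10, so the posterior is Beta(3+38, 3.5+10) = Beta(41, 13.5).
For Beta(a, b) with a, b > 1 the mode is (a−1)/(a+b−2) = 40/52.5 ≈ 0.762.

p̂_MAP = 0.762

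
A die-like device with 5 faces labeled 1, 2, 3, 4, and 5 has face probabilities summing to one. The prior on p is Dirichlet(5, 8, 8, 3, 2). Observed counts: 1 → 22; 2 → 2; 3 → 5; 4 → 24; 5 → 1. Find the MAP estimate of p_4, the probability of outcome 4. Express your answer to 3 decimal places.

MAP estimate: 0.347

The posterior is Dirichlet(αᵢ + nᵢ) = Dirichlet(27, 10, 13, 27, 3).
For a Dirichlet(a₁,…,a_K) with all aᵢ > 1, the mode has j-th component (aⱼ − 1)/(Σaᵢ − K).
Here Σaᵢ = 80 and K = 5, so p_4 = (27 − 1)/(80 − 5) = 26/75 ≈ 0.347.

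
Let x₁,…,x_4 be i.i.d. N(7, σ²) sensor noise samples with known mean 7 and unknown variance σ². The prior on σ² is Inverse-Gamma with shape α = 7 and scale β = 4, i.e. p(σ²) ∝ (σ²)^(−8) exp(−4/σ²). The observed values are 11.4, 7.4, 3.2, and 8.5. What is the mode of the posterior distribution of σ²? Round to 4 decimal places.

σ̂²_MAP = 2.2105

Sum of squared deviations about the known mean: SS = (11.4−7)² + (7.4−7)² + (3.2−7)² + (8.5−7)² = 36.21.
The Normal likelihood contributes (σ²)^(−n/2) exp(−SS/(2σ²)), so the posterior is Inverse-Gamma(α + n/2, β + SS/2) = Inverse-Gamma(9, 22.105).
The mode of Inverse-Gamma(a, b) is b/(a+1) = 22.105/10 ≈ 2.2105.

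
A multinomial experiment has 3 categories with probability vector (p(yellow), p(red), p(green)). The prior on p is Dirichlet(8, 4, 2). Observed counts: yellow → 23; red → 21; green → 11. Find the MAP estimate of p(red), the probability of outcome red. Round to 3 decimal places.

The posterior is Dirichlet(αᵢ + nᵢ) = Dirichlet(31, 25, 13).
For a Dirichlet(a₁,…,a_K) with all aᵢ > 1, the mode has j-th component (aⱼ − 1)/(Σaᵢ − K).
Here Σaᵢ = 69 and K = 3, so p(red) = (25 − 1)/(69 − 3) = 24/66 ≈ 0.364.

MAP estimate of p(red) = 0.364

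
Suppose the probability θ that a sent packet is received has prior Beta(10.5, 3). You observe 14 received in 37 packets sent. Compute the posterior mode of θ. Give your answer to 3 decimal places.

Prior: Beta(10.5, 3).
Data: 14 successes in 37 trials. The binomial likelihood contributes θ^14(1−θ)^23, so the posterior is Beta(10.5+14, 3+23) = Beta(24.5, 26).
For Beta(a, b) with a, b > 1 the mode is (a−1)/(a+b−2) = 23.5/48.5 ≈ 0.485.

θ̂_MAP = 0.485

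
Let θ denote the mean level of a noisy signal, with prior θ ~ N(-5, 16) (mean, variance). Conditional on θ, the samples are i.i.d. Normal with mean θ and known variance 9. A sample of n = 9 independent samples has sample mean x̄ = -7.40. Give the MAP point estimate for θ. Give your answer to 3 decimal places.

θ̂_MAP = -7.259

n = 9, x̄ = -7.40.
For a Normal prior and Normal likelihood with known variance, the posterior is Normal; its mode equals its mean, the precision-weighted average.
Prior precision 1/σ₀² = 1/16 = 0.0625; data precision n/σ² = 9/9 = 1.
θ̂ = (0.0625·(-5) + 1·(-7.4)) / (0.0625 + 1) = (-7.7125)/1.0625 = -617/85 ≈ -7.259.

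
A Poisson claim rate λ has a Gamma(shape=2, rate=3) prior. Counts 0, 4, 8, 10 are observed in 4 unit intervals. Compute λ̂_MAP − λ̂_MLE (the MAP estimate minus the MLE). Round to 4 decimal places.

Σxᵢ = 22. Posterior is Gamma(24, 7); MAP = (24−1)/7 = 23/7 ≈ 3.28571.
MLE = x̄ = 22/4 ≈ 5.50000.
Difference = 23/7 − 22/4 = -31/14 ≈ -2.2143.

MAP − MLE = -2.2143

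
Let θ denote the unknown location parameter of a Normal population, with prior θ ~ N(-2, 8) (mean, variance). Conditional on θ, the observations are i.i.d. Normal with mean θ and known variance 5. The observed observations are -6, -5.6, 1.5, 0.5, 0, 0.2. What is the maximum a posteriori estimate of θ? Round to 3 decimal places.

n = 6; x̄ = ((-6) + (-5.6) + 1.5 + 0.5 + 0 + 0.2)/6 = -9.4/6 = -47/30 ≈ -1.5667.
For a Normal prior and Normal likelihood with known variance, the posterior is Normal; its mode equals its mean, the precision-weighted average.
Prior precision 1/σ₀² = 1/8 = 0.125; data precision n/σ² = 6/5 = 1.2.
θ̂ = (0.125·(-2) + 1.2·(-47/30)) / (0.125 + 1.2) = (-2.13)/1.325 = -426/265 ≈ -1.608.

θ̂_MAP = -1.608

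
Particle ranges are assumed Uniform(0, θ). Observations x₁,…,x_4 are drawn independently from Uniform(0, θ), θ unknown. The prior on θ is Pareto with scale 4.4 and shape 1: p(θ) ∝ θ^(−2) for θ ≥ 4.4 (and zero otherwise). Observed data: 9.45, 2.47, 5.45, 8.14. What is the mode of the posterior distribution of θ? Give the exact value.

The Uniform(0, θ) likelihood is θ^(−n) for θ ≥ max(xᵢ), zero otherwise. Here max(xᵢ) = 9.45.
Posterior ∝ θ^(−2) · θ^(−4) = θ^(−6) on θ ≥ max(4.4, 9.45) = 9.45.
This density is strictly decreasing in θ, so the posterior mode lies at the lower boundary of the support.

θ̂_MAP = 9.45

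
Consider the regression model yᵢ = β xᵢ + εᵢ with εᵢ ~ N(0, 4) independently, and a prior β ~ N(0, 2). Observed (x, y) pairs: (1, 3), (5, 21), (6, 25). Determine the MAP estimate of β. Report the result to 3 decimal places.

log p(β | y) = −Σ(yᵢ − βxᵢ)²/(2·4) − β²/(2·2) + const.
Setting the derivative to zero: Σxᵢ(yᵢ − βxᵢ)/4 − β/2 = 0, so β = Σxᵢyᵢ / (Σxᵢ² + σ²/τ²).
Σxᵢyᵢ = 1·3 + 5·21 + 6·25 = 258; Σxᵢ² = 62; σ²/τ² = 2.
β̂_MAP = 258 / (62 + 2) = 258/64 ≈ 4.031.

β̂_MAP = 4.031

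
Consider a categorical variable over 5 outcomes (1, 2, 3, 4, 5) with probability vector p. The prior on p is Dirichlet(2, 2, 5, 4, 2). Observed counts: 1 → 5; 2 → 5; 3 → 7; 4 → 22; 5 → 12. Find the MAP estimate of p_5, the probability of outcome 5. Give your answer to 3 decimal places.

The posterior is Dirichlet(αᵢ + nᵢ) = Dirichlet(7, 7, 12, 26, 14).
For a Dirichlet(a₁,…,a_K) with all aᵢ > 1, the mode has j-th component (aⱼ − 1)/(Σaᵢ − K).
Here Σaᵢ = 66 and K = 5, so p_5 = (14 − 1)/(66 − 5) = 13/61 ≈ 0.213.

MAP estimate: 0.213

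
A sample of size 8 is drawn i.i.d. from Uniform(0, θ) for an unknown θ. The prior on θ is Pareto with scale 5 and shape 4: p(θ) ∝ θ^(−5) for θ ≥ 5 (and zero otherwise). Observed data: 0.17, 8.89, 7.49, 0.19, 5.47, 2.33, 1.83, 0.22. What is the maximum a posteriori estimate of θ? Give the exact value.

The Uniform(0, θ) likelihood is θ^(−n) for θ ≥ max(xᵢ), zero otherwise. Here max(xᵢ) = 8.89.
Posterior ∝ θ^(−5) · θ^(−8) = θ^(−13) on θ ≥ max(5, 8.89) = 8.89.
This density is strictly decreasing in θ, so the posterior mode lies at the lower boundary of the support.

θ̂_MAP = 8.89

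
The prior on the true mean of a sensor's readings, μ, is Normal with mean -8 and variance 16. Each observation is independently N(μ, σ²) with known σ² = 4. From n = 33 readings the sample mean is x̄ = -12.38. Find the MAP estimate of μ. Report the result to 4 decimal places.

μ̂_MAP = -12.3471

n = 33, x̄ = -12.38.
For a Normal prior and Normal likelihood with known variance, the posterior is Normal; its mode equals its mean, the precision-weighted average.
Prior precision 1/σ₀² = 1/16 = 0.0625; data precision n/σ² = 33/4 = 8.25.
μ̂ = (0.0625·(-8) + 8.25·(-12.38)) / (0.0625 + 8.25) = (-102.635)/8.3125 = -41054/3325 ≈ -12.3471.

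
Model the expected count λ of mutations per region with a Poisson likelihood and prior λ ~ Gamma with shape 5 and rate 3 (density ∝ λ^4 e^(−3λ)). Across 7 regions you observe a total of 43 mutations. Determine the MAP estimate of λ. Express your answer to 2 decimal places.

λ̂_MAP = 4.70

Σxᵢ = 43, n = 7.
Posterior ∝ λ^4e^(−3λ) · λ^43e^(−7λ) = λ^47e^(−10λ), i.e. Gamma(shape=48, rate=10).
The mode of a Gamma(a, b) with a ≥ 1 (shape–rate) is (a−1)/b = 47/10 ≈ 4.70.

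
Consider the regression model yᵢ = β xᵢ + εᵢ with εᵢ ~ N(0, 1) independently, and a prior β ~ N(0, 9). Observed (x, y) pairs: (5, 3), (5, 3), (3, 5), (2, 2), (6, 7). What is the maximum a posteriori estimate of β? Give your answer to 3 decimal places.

β̂_MAP = 0.918

log p(β | y) = −Σ(yᵢ − βxᵢ)²/(2·1) − β²/(2·9) + const.
Setting the derivative to zero: Σxᵢ(yᵢ − βxᵢ)/1 − β/9 = 0, so β = Σxᵢyᵢ / (Σxᵢ² + σ²/τ²).
Σxᵢyᵢ = 5·3 + 5·3 + 3·5 + 2·2 + 6·7 = 91; Σxᵢ² = 99; σ²/τ² = 1/9.
β̂_MAP = 91 / (99 + 1/9) = 91/(892/9) = 819/892 ≈ 0.918.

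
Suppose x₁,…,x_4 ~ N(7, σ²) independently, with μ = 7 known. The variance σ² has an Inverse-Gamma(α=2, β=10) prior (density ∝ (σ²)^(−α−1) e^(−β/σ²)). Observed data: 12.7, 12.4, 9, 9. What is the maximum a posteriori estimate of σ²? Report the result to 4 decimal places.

σ̂²_MAP = 8.9650

Sum of squared deviations about the known mean: SS = (12.7−7)² + (12.4−7)² + (9−7)² + (9−7)² = 69.65.
The Normal likelihood contributes (σ²)^(−n/2) exp(−SS/(2σ²)), so the posterior is Inverse-Gamma(α + n/2, β + SS/2) = Inverse-Gamma(4, 44.825).
The mode of Inverse-Gamma(a, b) is b/(a+1) = 44.825/5 ≈ 8.9650.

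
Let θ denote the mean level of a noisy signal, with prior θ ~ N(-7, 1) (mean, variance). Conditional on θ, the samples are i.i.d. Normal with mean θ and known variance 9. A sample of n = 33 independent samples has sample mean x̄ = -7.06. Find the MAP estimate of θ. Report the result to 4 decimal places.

n = 33, x̄ = -7.06.
For a Normal prior and Normal likelihood with known variance, the posterior is Normal; its mode equals its mean, the precision-weighted average.
Prior precision 1/σ₀² = 1/1 = 1; data precision n/σ² = 33/9 = 11/3.
θ̂ = (1·(-7) + (11/3)·(-7.06)) / (1 + 11/3) = (-4933/150)/(14/3) = -4933/700 ≈ -7.0471.

θ̂_MAP = -7.0471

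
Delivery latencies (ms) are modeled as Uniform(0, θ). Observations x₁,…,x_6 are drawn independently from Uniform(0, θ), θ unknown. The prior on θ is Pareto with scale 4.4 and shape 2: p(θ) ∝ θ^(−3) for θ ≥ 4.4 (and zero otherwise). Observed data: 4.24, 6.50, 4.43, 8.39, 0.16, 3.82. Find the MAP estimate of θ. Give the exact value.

The Uniform(0, θ) likelihood is θ^(−n) for θ ≥ max(xᵢ), zero otherwise. Here max(xᵢ) = 8.39.
Posterior ∝ θ^(−3) · θ^(−6) = θ^(−9) on θ ≥ max(4.4, 8.39) = 8.39.
This density is strictly decreasing in θ, so the posterior mode lies at the lower boundary of the support.

θ̂_MAP = 8.39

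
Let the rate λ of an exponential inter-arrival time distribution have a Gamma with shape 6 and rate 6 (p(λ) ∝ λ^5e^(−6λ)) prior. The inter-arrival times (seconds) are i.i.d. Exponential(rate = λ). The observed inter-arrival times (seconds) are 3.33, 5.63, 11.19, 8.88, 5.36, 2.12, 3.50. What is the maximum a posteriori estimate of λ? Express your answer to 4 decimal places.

λ̂_MAP = 0.2608

The Exponential(rate=λ) likelihood is ∝ λ^n e^(−λΣtᵢ). Here n = 7 and Σtᵢ = 3.33 + 5.63 + 11.19 + 8.88 + 5.36 + 2.12 + 3.50 = 40.01.
Posterior ∝ λ^5e^(−6λ) · λ^7e^(−40.01λ) = λ^12e^(−46.01λ), i.e. Gamma(13, 46.01).
Mode = (a−1)/b = 12/46.01 ≈ 0.2608.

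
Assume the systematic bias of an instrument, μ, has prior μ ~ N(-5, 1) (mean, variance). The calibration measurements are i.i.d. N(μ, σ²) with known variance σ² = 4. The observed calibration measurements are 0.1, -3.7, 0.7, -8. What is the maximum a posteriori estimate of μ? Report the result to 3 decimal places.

μ̂_MAP = -3.863

n = 4; x̄ = (0.1 + (-3.7) + 0.7 + (-8))/4 = -10.9/4 = -2.725.
For a Normal prior and Normal likelihood with known variance, the posterior is Normal; its mode equals its mean, the precision-weighted average.
Prior precision 1/σ₀² = 1/1 = 1; data precision n/σ² = 4/4 = 1.
μ̂ = (1·(-5) + 1·(-2.725)) / (1 + 1) = (-7.725)/2 = -3.8625 ≈ -3.863.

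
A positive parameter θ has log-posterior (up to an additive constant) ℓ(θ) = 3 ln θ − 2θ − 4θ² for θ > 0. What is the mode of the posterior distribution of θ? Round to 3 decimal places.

ℓ'(θ) = 3/θ − 2 − 8θ. Setting this to zero and multiplying by θ: 8θ² + 2θ − 3 = 0.
θ = (−2 + √(2² + 4·8·3)) / (2·8) = (−2 + √100) / 16 = (−2 + 10)/16 = 1/2.
ℓ''(θ) = −3/θ² − 8 < 0, confirming a maximum.

θ̂_MAP = 0.500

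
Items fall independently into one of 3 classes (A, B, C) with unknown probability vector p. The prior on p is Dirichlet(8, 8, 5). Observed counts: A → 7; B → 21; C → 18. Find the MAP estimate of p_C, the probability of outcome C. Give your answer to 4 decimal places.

The posterior is Dirichlet(αᵢ + nᵢ) = Dirichlet(15, 29, 23).
For a Dirichlet(a₁,…,a_K) with all aᵢ > 1, the mode has j-th component (aⱼ − 1)/(Σaᵢ − K).
Here Σaᵢ = 67 and K = 3, so p_C = (23 − 1)/(67 − 3) = 22/64 ≈ 0.3438.

MAP estimate of p_C = 0.3438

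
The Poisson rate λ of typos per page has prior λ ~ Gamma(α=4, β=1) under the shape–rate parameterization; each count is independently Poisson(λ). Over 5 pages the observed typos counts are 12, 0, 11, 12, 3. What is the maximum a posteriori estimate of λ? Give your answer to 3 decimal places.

Σxᵢ = 12+0+11+12+3 = 38, with n = 5.
Posterior ∝ λ^3e^(−1λ) · λ^38e^(−5λ) = λ^41e^(−6λ), i.e. Gamma(shape=42, rate=6).
The mode of a Gamma(a, b) with a ≥ 1 (shape–rate) is (a−1)/b = 41/6 ≈ 6.833.

λ̂_MAP = 6.833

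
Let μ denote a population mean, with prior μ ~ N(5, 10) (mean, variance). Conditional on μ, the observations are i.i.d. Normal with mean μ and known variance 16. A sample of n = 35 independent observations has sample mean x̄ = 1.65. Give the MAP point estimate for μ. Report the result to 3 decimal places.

n = 35, x̄ = 1.65.
For a Normal prior and Normal likelihood with known variance, the posterior is Normal; its mode equals its mean, the precision-weighted average.
Prior precision 1/σ₀² = 1/10 = 0.1; data precision n/σ² = 35/16 = 2.1875.
μ̂ = (0.1·5 + 2.1875·1.65) / (0.1 + 2.1875) = 4.109375/2.2875 = 1315/732 ≈ 1.796.

μ̂_MAP = 1.796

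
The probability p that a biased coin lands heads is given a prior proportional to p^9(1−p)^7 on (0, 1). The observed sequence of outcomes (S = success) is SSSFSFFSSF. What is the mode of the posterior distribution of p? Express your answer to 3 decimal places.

The prior density ∝ p^9(1−p)^7 is the kernel of Beta(10, 8).
Data: 6 successes in 10 trials (from the sequence). The binomial likelihood contributes p^6(1−p)^4, so the posterior is Beta(10+6, 8+4) = Beta(16, 12).
For Beta(a, b) with a, b > 1 the mode is (a−1)/(a+b−2) = 15/26 ≈ 0.577.

p̂_MAP = 0.577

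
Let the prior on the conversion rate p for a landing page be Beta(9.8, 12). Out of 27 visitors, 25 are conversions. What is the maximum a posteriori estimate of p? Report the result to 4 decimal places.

Prior: Beta(9.8, 12).
Data: 25 successes in 27 trials. The binomial likelihood contributes p^25(1−p)^2, so the posterior is Beta(9.8+25, 12+2) = Beta(34.8, 14).
For Beta(a, b) with a, b > 1 the mode is (a−1)/(a+b−2) = 33.8/46.8 ≈ 0.7222.

p̂_MAP = 0.7222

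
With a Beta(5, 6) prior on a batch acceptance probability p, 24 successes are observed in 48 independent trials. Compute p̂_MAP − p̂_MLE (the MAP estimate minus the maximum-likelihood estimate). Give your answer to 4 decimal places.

Posterior is Beta(29, 30); MAP = (29−1)/(59−2) = 28/57 ≈ 0.49123.
MLE ignores the prior: p̂_MLE = k/n = 24/48 ≈ 0.50000.
Difference = 28/57 − 24/48 = -1/114 ≈ -0.0088.

MAP − MLE = -0.0088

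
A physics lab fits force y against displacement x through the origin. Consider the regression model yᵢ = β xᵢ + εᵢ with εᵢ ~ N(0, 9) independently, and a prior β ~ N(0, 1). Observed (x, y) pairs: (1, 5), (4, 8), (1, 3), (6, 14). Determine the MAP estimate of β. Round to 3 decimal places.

β̂_MAP = 1.968

log p(β | y) = −Σ(yᵢ − βxᵢ)²/(2·9) − β²/(2·1) + const.
Setting the derivative to zero: Σxᵢ(yᵢ − βxᵢ)/9 − β/1 = 0, so β = Σxᵢyᵢ / (Σxᵢ² + σ²/τ²).
Σxᵢyᵢ = 1·5 + 4·8 + 1·3 + 6·14 = 124; Σxᵢ² = 54; σ²/τ² = 9.
β̂_MAP = 124 / (54 + 9) = 124/63 ≈ 1.968.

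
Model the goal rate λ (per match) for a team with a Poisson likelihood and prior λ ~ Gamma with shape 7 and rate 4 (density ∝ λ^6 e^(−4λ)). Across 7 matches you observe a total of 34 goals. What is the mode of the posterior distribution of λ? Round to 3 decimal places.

λ̂_MAP = 3.636

Σxᵢ = 34, n = 7.
Posterior ∝ λ^6e^(−4λ) · λ^34e^(−7λ) = λ^40e^(−11λ), i.e. Gamma(shape=41, rate=11).
The mode of a Gamma(a, b) with a ≥ 1 (shape–rate) is (a−1)/b = 40/11 ≈ 3.636.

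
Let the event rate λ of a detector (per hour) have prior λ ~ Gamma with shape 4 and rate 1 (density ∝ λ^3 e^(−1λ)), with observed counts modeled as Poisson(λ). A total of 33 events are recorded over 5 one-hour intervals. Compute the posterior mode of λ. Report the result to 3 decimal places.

Σxᵢ = 33, n = 5.
Posterior ∝ λ^3e^(−1λ) · λ^33e^(−5λ) = λ^36e^(−6λ), i.e. Gamma(shape=37, rate=6).
The mode of a Gamma(a, b) with a ≥ 1 (shape–rate) is (a−1)/b = 36/6 ≈ 6.000.

λ̂_MAP = 6.000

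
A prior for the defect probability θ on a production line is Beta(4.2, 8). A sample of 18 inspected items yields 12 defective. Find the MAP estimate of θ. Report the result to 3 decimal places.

θ̂_MAP = 0.539

Prior: Beta(4.2, 8).
Data: 12 successes in 18 trials. The binomial likelihood contributes θ^12(1−θ)^6, so the posterior is Beta(4.2+12, 8+6) = Beta(16.2, 14).
For Beta(a, b) with a, b > 1 the mode is (a−1)/(a+b−2) = 15.2/28.2 ≈ 0.539.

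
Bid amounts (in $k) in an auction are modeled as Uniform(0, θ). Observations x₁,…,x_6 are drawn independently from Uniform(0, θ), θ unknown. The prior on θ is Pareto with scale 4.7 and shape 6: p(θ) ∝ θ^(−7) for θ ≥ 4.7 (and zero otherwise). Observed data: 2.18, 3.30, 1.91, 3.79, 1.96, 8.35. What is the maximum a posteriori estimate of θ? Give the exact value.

The Uniform(0, θ) likelihood is θ^(−n) for θ ≥ max(xᵢ), zero otherwise. Here max(xᵢ) = 8.35.
Posterior ∝ θ^(−7) · θ^(−6) = θ^(−13) on θ ≥ max(4.7, 8.35) = 8.35.
This density is strictly decreasing in θ, so the posterior mode lies at the lower boundary of the support.

θ̂_MAP = 8.35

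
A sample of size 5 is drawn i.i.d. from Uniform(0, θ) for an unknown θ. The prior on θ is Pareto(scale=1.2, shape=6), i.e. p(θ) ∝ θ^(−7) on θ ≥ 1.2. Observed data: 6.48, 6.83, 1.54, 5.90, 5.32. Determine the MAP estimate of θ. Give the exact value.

θ̂_MAP = 6.83

The Uniform(0, θ) likelihood is θ^(−n) for θ ≥ max(xᵢ), zero otherwise. Here max(xᵢ) = 6.83.
Posterior ∝ θ^(−7) · θ^(−5) = θ^(−12) on θ ≥ max(1.2, 6.83) = 6.83.
This density is strictly decreasing in θ, so the posterior mode lies at the lower boundary of the support.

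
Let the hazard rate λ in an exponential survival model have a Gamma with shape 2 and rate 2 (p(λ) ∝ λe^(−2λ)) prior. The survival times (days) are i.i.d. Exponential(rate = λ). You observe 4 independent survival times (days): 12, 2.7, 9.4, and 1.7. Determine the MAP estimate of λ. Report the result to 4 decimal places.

The Exponential(rate=λ) likelihood is ∝ λ^n e^(−λΣtᵢ). Here n = 4 and Σtᵢ = 12 + 2.7 + 9.4 + 1.7 = 25.8.
Posterior ∝ λe^(−2λ) · λ^4e^(−25.8λ) = λ^5e^(−27.8λ), i.e. Gamma(6, 27.8).
Mode = (a−1)/b = 5/27.8 ≈ 0.1799.

λ̂_MAP = 0.1799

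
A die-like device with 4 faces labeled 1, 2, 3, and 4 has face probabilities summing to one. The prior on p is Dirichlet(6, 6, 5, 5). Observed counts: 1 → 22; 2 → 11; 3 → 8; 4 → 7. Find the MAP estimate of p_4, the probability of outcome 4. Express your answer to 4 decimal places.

MAP estimate: 0.1667

The posterior is Dirichlet(αᵢ + nᵢ) = Dirichlet(28, 17, 13, 12).
For a Dirichlet(a₁,…,a_K) with all aᵢ > 1, the mode has j-th component (aⱼ − 1)/(Σaᵢ − K).
Here Σaᵢ = 70 and K = 4, so p_4 = (12 − 1)/(70 − 4) = 11/66 ≈ 0.1667.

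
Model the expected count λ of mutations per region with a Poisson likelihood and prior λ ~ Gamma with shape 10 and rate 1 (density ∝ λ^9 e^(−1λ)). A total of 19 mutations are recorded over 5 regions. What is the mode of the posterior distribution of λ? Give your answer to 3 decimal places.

λ̂_MAP = 4.667

Σxᵢ = 19, n = 5.
Posterior ∝ λ^9e^(−1λ) · λ^19e^(−5λ) = λ^28e^(−6λ), i.e. Gamma(shape=29, rate=6).
The mode of a Gamma(a, b) with a ≥ 1 (shape–rate) is (a−1)/b = 28/6 ≈ 4.667.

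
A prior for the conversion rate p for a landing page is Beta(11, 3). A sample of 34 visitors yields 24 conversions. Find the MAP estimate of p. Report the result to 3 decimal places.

p̂_MAP = 0.739

Prior: Beta(11, 3).
Data: 24 successes in 34 trials. The binomial likelihood contributes p^24(1−p)^10, so the posterior is Beta(11+24, 3+10) = Beta(35, 13).
For Beta(a, b) with a, b > 1 the mode is (a−1)/(a+b−2) = 34/46 ≈ 0.739.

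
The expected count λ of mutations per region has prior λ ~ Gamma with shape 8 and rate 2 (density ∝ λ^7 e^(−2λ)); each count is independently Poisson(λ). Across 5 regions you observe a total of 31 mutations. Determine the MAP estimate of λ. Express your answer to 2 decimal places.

λ̂_MAP = 5.43

Σxᵢ = 31, n = 5.
Posterior ∝ λ^7e^(−2λ) · λ^31e^(−5λ) = λ^38e^(−7λ), i.e. Gamma(shape=39, rate=7).
The mode of a Gamma(a, b) with a ≥ 1 (shape–rate) is (a−1)/b = 38/7 ≈ 5.43.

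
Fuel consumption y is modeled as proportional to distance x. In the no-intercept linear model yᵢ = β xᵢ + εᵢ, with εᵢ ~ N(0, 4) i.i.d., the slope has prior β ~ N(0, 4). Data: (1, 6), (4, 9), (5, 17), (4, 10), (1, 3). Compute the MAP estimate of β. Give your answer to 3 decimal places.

log p(β | y) = −Σ(yᵢ − βxᵢ)²/(2·4) − β²/(2·4) + const.
Setting the derivative to zero: Σxᵢ(yᵢ − βxᵢ)/4 − β/4 = 0, so β = Σxᵢyᵢ / (Σxᵢ² + σ²/τ²).
Σxᵢyᵢ = 1·6 + 4·9 + 5·17 + 4·10 + 1·3 = 170; Σxᵢ² = 59; σ²/τ² = 1.
β̂_MAP = 170 / (59 + 1) = 170/60 ≈ 2.833.

β̂_MAP = 2.833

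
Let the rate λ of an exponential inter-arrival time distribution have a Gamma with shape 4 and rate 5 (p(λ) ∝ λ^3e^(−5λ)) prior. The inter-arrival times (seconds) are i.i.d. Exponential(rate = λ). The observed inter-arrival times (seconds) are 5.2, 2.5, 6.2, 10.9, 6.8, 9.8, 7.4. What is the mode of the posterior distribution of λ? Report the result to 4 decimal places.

The Exponential(rate=λ) likelihood is ∝ λ^n e^(−λΣtᵢ). Here n = 7 and Σtᵢ = 5.2 + 2.5 + 6.2 + 10.9 + 6.8 + 9.8 + 7.4 = 48.8.
Posterior ∝ λ^3e^(−5λ) · λ^7e^(−48.8λ) = λ^10e^(−53.8λ), i.e. Gamma(11, 53.8).
Mode = (a−1)/b = 10/53.8 ≈ 0.1859.

λ̂_MAP = 0.1859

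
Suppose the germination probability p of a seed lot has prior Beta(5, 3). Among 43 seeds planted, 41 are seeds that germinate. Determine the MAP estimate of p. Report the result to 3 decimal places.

Prior: Beta(5, 3).
Data: 41 successes in 43 trials. The binomial likelihood contributes p^41(1−p)^2, so the posterior is Beta(5+41, 3+2) = Beta(46, 5).
For Beta(a, b) with a, b > 1 the mode is (a−1)/(a+b−2) = 45/49 ≈ 0.918.

p̂_MAP = 0.918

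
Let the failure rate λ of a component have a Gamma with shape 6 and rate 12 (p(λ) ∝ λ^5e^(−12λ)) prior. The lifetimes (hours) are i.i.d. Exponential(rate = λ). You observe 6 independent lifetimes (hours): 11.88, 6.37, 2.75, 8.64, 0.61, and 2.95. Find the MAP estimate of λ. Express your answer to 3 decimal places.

The Exponential(rate=λ) likelihood is ∝ λ^n e^(−λΣtᵢ). Here n = 6 and Σtᵢ = 11.88 + 6.37 + 2.75 + 8.64 + 0.61 + 2.95 = 33.20.
Posterior ∝ λ^5e^(−12λ) · λ^6e^(−33.20λ) = λ^11e^(−45.20λ), i.e. Gamma(12, 45.20).
Mode = (a−1)/b = 11/45.20 ≈ 0.243.

λ̂_MAP = 0.243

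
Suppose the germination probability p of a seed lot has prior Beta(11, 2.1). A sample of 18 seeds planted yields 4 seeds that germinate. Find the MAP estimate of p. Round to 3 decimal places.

p̂_MAP = 0.481

Prior: Beta(11, 2.1).
Data: 4 successes in 18 trials. The binomial likelihood contributes p^4(1−p)^14, so the posterior is Beta(11+4, 2.1+14) = Beta(15, 16.1).
For Beta(a, b) with a, b > 1 the mode is (a−1)/(a+b−2) = 14/29.1 ≈ 0.481.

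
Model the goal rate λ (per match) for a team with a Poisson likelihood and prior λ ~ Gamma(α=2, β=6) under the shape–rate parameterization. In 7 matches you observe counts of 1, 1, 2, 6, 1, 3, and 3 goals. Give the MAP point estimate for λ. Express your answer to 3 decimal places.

λ̂_MAP = 1.385

Σxᵢ = 1+1+2+6+1+3+3 = 17, with n = 7.
Posterior ∝ λe^(−6λ) · λ^17e^(−7λ) = λ^18e^(−13λ), i.e. Gamma(shape=19, rate=13).
The mode of a Gamma(a, b) with a ≥ 1 (shape–rate) is (a−1)/b = 18/13 ≈ 1.385.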